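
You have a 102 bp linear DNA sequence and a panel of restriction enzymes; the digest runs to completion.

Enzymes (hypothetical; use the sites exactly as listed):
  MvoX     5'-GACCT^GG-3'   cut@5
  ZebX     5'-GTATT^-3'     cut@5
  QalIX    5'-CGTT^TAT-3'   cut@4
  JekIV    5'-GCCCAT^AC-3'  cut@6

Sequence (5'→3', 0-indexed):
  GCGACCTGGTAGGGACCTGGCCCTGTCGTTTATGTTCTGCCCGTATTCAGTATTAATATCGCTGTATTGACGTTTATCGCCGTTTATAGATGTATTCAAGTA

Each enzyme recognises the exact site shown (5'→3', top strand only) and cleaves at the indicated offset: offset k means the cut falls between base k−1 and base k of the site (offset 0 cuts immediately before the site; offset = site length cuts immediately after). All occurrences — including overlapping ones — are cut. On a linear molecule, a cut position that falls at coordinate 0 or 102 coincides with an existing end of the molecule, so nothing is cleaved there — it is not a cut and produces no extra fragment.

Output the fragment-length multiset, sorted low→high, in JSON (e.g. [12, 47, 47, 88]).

Site scan:
  MvoX (GACCTGG, off=5): starts [2, 13] → cuts [7, 18]
  ZebX (GTATT, off=5): starts [42, 49, 63, 91] → cuts [47, 54, 68, 96]
  QalIX (CGTTTAT, off=4): starts [26, 70, 80] → cuts [30, 74, 84]
  JekIV (GCCCATAC, off=6): no sites

Pooled cuts: [7, 18, 30, 47, 54, 68, 74, 84, 96]

Fragment lengths:
  [0,7): 7 bp
  [7,18): 11 bp
  [18,30): 12 bp
  [30,47): 17 bp
  [47,54): 7 bp
  [54,68): 14 bp
  [68,74): 6 bp
  [74,84): 10 bp
  [84,96): 12 bp
  [96,102): 6 bp

[6,6,7,7,10,11,12,12,14,17]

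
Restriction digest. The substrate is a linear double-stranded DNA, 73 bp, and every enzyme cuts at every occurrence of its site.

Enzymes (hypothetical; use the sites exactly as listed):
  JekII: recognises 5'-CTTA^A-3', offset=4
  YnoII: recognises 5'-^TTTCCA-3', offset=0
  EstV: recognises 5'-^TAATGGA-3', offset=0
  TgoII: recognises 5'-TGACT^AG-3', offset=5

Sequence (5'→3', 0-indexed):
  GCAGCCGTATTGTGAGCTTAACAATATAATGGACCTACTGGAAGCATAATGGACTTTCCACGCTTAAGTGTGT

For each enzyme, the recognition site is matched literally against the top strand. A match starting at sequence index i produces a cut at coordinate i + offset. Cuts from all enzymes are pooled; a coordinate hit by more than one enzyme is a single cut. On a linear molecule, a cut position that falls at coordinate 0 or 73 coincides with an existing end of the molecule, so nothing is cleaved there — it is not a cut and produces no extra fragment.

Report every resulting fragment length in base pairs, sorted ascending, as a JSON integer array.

[6,7,8,12,20,20]

Per-enzyme occurrences:
  JekII CTTAA/4: at [16, 62] ⇒ [20, 66]
  YnoII TTTCCA/0: at [54] ⇒ [54]
  EstV TAATGGA/0: at [26, 46] ⇒ [26, 46]
  TgoII (TGACTAG, off=5): no sites

Pooled cuts: [20, 26, 46, 54, 66]

Fragments:
  [0,20): 20 bp
  [20,26): 6 bp
  [26,46): 20 bp
  [46,54): 8 bp
  [54,66): 12 bp
  [66,73): 7 bp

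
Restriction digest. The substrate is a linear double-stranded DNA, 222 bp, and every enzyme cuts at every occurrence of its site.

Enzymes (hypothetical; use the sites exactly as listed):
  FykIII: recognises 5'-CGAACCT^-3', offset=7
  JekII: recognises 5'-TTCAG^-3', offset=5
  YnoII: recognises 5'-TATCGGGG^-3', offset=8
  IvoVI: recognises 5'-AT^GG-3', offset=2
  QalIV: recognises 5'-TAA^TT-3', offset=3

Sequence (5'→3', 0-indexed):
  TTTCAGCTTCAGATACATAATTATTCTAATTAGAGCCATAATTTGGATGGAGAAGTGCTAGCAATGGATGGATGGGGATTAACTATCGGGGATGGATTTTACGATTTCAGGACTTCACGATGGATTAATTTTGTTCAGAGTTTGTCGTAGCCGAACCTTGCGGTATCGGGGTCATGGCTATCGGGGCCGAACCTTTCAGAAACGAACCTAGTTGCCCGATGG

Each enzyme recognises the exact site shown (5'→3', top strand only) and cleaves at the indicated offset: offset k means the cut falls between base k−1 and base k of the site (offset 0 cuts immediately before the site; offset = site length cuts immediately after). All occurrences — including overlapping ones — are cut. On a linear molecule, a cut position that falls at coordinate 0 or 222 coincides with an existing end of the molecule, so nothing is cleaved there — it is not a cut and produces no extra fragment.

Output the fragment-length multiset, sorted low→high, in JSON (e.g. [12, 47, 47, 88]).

[2,2,4,4,4,5,6,6,7,7,8,8,9,10,10,11,11,11,12,13,17,17,18,20]

Per-enzyme occurrences:
  FykIII CGAACCT/7: at [151, 187, 202] ⇒ [158, 194, 209]
  JekII TTCAG/5: at [1, 7, 105, 133, 194] ⇒ [6, 12, 110, 138, 199]
  YnoII TATCGGGG/8: at [83, 163, 178] ⇒ [91, 171, 186]
  IvoVI ATGG/2: at [46, 63, 67, 71, 91, 119, 173, 218] ⇒ [48, 65, 69, 73, 93, 121, 175, 220]
  QalIV TAATT/3: at [17, 26, 38, 125] ⇒ [20, 29, 41, 128]

Pooled cuts: [6, 12, 20, 29, 41, 48, 65, 69, 73, 91, 93, 110, 121, 128, 138, 158, 171, 175, 186, 194, 199, 209, 220]

Fragment lengths:
  [0,6): 6 bp
  [6,12): 6 bp
  [12,20): 8 bp
  [20,29): 9 bp
  [29,41): 12 bp
  [41,48): 7 bp
  [48,65): 17 bp
  [65,69): 4 bp
  [69,73): 4 bp
  [73,91): 18 bp
  [91,93): 2 bp
  [93,110): 17 bp
  [110,121): 11 bp
  [121,128): 7 bp
  [128,138): 10 bp
  [138,158): 20 bp
  [158,171): 13 bp
  [171,175): 4 bp
  [175,186): 11 bp
  [186,194): 8 bp
  [194,199): 5 bp
  [199,209): 10 bp
  [209,220): 11 bp
  [220,222): 2 bp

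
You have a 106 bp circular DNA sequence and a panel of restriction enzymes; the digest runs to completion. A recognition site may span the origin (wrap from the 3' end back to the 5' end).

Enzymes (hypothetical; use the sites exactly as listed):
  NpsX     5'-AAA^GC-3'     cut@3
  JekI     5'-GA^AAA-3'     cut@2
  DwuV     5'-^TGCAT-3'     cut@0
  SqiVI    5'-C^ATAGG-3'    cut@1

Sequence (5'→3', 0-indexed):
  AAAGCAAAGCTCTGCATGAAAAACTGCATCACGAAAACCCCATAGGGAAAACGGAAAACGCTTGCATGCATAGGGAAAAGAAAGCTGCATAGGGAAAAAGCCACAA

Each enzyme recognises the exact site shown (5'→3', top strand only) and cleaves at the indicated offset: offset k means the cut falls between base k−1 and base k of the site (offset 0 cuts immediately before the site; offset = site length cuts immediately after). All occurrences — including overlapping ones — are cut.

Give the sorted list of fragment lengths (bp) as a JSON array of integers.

[2,3,3,4,4,4,5,5,7,7,7,7,7,7,7,7,10,10]

Per-enzyme occurrences:
  NpsX (AAAGC, off=3): starts [0, 5, 80, 96] → cuts [3, 8, 83, 99]
  JekI (GAAAA, off=2): starts [17, 32, 46, 53, 74, 93] → cuts [19, 34, 48, 55, 76, 95]
  DwuV (TGCAT, off=0): starts [12, 24, 62, 66, 85] → cuts [12, 24, 62, 66, 85]
  SqiVI (CATAGG, off=1): starts [40, 68, 87] → cuts [41, 69, 88]

Pooled cuts: [3, 8, 12, 19, 24, 34, 41, 48, 55, 62, 66, 69, 76, 83, 85, 88, 95, 99]

Fragments:
  3→8: 5 bp
  8→12: 4 bp
  12→19: 7 bp
  19→24: 5 bp
  24→34: 10 bp
  34→41: 7 bp
  41→48: 7 bp
  48→55: 7 bp
  55→62: 7 bp
  62→66: 4 bp
  66→69: 3 bp
  69→76: 7 bp
  76→83: 7 bp
  83→85: 2 bp
  85→88: 3 bp
  88→95: 7 bp
  95→99: 4 bp
  99→3 (wrap): 106-99+3 = 10 bp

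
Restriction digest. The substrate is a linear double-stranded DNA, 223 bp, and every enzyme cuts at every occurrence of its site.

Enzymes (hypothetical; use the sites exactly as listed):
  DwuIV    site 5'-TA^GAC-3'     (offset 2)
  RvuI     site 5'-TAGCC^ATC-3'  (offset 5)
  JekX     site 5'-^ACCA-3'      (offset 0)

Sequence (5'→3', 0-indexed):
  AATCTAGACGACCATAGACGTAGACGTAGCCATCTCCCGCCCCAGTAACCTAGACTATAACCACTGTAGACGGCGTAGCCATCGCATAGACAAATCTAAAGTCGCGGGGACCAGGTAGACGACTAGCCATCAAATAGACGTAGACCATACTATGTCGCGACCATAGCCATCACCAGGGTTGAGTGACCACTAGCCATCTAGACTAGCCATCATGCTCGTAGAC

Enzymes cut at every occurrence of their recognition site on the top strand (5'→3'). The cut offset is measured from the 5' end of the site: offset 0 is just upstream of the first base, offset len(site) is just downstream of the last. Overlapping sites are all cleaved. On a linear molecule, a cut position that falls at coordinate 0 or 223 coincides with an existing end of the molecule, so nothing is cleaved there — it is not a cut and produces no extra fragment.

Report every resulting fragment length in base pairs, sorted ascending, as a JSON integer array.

[1,3,3,4,5,6,6,6,6,7,8,8,8,8,9,9,9,10,11,12,12,14,16,21,21]

Per-enzyme occurrences:
  DwuIV TAGAC/2: at [4, 14, 20, 50, 66, 86, 115, 134, 140, 198, 218] ⇒ [6, 16, 22, 52, 68, 88, 117, 136, 142, 200, 220]
  RvuI TAGCCATC/5: at [26, 75, 123, 163, 190, 203] ⇒ [31, 80, 128, 168, 195, 208]
  JekX ACCA/0: at [10, 59, 109, 143, 159, 171, 185] ⇒ [10, 59, 109, 143, 159, 171, 185]

All cut coordinates (distinct, sorted): [6, 10, 16, 22, 31, 52, 59, 68, 80, 88, 109, 117, 128, 136, 142, 143, 159, 168, 171, 185, 195, 200, 208, 220]

Fragment lengths:
  [0,6): 6 bp
  [6,10): 4 bp
  [10,16): 6 bp
  [16,22): 6 bp
  [22,31): 9 bp
  [31,52): 21 bp
  [52,59): 7 bp
  [59,68): 9 bp
  [68,80): 12 bp
  [80,88): 8 bp
  [88,109): 21 bp
  [109,117): 8 bp
  [117,128): 11 bp
  [128,136): 8 bp
  [136,142): 6 bp
  [142,143): 1 bp
  [143,159): 16 bp
  [159,168): 9 bp
  [168,171): 3 bp
  [171,185): 14 bp
  [185,195): 10 bp
  [195,200): 5 bp
  [200,208): 8 bp
  [208,220): 12 bp
  [220,223): 3 bp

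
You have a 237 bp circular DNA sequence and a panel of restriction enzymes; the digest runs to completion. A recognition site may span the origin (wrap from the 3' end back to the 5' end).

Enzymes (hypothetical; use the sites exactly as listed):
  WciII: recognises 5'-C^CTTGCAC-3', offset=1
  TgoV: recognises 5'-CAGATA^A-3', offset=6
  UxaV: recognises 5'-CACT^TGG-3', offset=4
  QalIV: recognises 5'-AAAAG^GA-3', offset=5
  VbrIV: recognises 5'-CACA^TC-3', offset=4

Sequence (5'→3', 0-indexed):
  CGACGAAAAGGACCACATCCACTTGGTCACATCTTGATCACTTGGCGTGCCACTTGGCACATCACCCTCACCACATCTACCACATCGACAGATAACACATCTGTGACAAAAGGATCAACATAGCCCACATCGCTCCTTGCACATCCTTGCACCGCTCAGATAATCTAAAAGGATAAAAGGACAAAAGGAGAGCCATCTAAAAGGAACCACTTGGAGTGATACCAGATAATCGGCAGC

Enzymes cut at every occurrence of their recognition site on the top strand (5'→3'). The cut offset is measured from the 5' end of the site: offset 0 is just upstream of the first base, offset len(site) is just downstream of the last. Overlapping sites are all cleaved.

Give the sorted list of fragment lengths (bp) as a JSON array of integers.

Per-enzyme occurrences:
  WciII CCTTGCAC/1: at [134, 144] ⇒ [135, 145]
  TgoV CAGATAA/6: at [88, 156, 222] ⇒ [94, 162, 228]
  UxaV CACTTGG/4: at [19, 38, 50, 207] ⇒ [23, 42, 54, 211]
  QalIV AAAAGGA/5: at [5, 107, 166, 174, 182, 198] ⇒ [10, 112, 171, 179, 187, 203]
  VbrIV CACATC/4: at [13, 27, 57, 71, 80, 95, 125, 139] ⇒ [17, 31, 61, 75, 84, 99, 129, 143]

Pooled cuts: [10, 17, 23, 31, 42, 54, 61, 75, 84, 94, 99, 112, 129, 135, 143, 145, 162, 171, 179, 187, 203, 211, 228]

Fragments:
  10→17: 7 bp
  17→23: 6 bp
  23→31: 8 bp
  31→42: 11 bp
  42→54: 12 bp
  54→61: 7 bp
  61→75: 14 bp
  75→84: 9 bp
  84→94: 10 bp
  94→99: 5 bp
  99→112: 13 bp
  112→129: 17 bp
  129→135: 6 bp
  135→143: 8 bp
  143→145: 2 bp
  145→162: 17 bp
  162→171: 9 bp
  171→179: 8 bp
  179→187: 8 bp
  187→203: 16 bp
  203→211: 8 bp
  211→228: 17 bp
  228→10 (wrap): 237-228+10 = 19 bp

[2,5,6,6,7,7,8,8,8,8,8,9,9,10,11,12,13,14,16,17,17,17,19]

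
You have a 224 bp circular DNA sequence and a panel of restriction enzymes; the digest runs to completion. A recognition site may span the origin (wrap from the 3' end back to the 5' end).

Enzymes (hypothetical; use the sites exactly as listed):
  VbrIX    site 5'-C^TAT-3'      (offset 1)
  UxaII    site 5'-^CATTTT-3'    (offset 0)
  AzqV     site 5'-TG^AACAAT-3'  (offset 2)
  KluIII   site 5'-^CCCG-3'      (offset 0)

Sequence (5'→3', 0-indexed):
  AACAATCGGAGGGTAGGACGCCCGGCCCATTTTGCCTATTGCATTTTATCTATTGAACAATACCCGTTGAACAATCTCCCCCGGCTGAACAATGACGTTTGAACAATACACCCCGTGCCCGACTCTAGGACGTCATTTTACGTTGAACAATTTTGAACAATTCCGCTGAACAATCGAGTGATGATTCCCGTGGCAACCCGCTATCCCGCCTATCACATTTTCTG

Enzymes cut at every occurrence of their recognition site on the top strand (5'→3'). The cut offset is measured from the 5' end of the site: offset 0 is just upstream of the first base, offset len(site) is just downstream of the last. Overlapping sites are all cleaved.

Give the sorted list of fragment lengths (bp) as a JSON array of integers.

[3,5,5,5,5,6,6,7,7,7,8,9,9,9,10,10,10,10,12,13,14,16,18,20]

Per-enzyme occurrences:
  VbrIX CTAT/1: at [35, 49, 200, 209] ⇒ [36, 50, 201, 210]
  UxaII CATTTT/0: at [27, 41, 133, 215] ⇒ [27, 41, 133, 215]
  AzqV TGAACAAT/2: at [53, 67, 85, 99, 143, 153, 166, 222] ⇒ [0, 55, 69, 87, 101, 145, 155, 168]
  KluIII CCCG/0: at [20, 62, 79, 111, 117, 186, 196, 204] ⇒ [20, 62, 79, 111, 117, 186, 196, 204]

All cut coordinates (distinct, sorted): [0, 20, 27, 36, 41, 50, 55, 62, 69, 79, 87, 101, 111, 117, 133, 145, 155, 168, 186, 196, 201, 204, 210, 215]

Fragments:
  0→20: 20 bp
  20→27: 7 bp
  27→36: 9 bp
  36→41: 5 bp
  41→50: 9 bp
  50→55: 5 bp
  55→62: 7 bp
  62→69: 7 bp
  69→79: 10 bp
  79→87: 8 bp
  87→101: 14 bp
  101→111: 10 bp
  111→117: 6 bp
  117→133: 16 bp
  133→145: 12 bp
  145→155: 10 bp
  155→168: 13 bp
  168→186: 18 bp
  186→196: 10 bp
  196→201: 5 bp
  201→204: 3 bp
  204→210: 6 bp
  210→215: 5 bp
  215→0 (wrap): 224-215+0 = 9 bp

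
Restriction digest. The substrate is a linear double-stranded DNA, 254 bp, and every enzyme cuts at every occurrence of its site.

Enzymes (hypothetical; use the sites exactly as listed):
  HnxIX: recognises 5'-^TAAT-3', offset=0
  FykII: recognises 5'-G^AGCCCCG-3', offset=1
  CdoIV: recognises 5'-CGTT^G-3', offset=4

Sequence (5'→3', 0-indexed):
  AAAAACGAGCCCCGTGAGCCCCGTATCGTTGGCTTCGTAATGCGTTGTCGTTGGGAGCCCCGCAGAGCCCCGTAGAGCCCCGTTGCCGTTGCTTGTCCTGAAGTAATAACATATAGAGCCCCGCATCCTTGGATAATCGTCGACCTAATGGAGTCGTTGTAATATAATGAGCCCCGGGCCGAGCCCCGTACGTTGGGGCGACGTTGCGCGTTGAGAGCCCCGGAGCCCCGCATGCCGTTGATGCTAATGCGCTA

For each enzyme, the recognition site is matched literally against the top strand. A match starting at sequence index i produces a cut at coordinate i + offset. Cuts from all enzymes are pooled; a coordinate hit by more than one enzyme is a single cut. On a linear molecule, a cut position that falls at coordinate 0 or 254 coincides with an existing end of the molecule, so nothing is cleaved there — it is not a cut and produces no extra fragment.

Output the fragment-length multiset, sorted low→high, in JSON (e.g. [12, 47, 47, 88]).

[1,3,3,5,5,5,6,6,7,7,7,8,9,9,9,10,10,10,11,12,12,13,13,13,13,14,16,17]

Site scan:
  HnxIX TAAT/0: at [37, 103, 133, 145, 159, 164, 244] ⇒ [37, 103, 133, 145, 159, 164, 244]
  FykII GAGCCCCG/1: at [6, 15, 54, 64, 74, 115, 168, 180, 214, 222] ⇒ [7, 16, 55, 65, 75, 116, 169, 181, 215, 223]
  CdoIV CGTTG/4: at [26, 42, 48, 80, 86, 154, 190, 201, 208, 235] ⇒ [30, 46, 52, 84, 90, 158, 194, 205, 212, 239]

All cut coordinates (distinct, sorted): [7, 16, 30, 37, 46, 52, 55, 65, 75, 84, 90, 103, 116, 133, 145, 158, 159, 164, 169, 181, 194, 205, 212, 215, 223, 239, 244]

Fragment lengths:
  [0,7): 7 bp
  [7,16): 9 bp
  [16,30): 14 bp
  [30,37): 7 bp
  [37,46): 9 bp
  [46,52): 6 bp
  [52,55): 3 bp
  [55,65): 10 bp
  [65,75): 10 bp
  [75,84): 9 bp
  [84,90): 6 bp
  [90,103): 13 bp
  [103,116): 13 bp
  [116,133): 17 bp
  [133,145): 12 bp
  [145,158): 13 bp
  [158,159): 1 bp
  [159,164): 5 bp
  [164,169): 5 bp
  [169,181): 12 bp
  [181,194): 13 bp
  [194,205): 11 bp
  [205,212): 7 bp
  [212,215): 3 bp
  [215,223): 8 bp
  [223,239): 16 bp
  [239,244): 5 bp
  [244,254): 10 bp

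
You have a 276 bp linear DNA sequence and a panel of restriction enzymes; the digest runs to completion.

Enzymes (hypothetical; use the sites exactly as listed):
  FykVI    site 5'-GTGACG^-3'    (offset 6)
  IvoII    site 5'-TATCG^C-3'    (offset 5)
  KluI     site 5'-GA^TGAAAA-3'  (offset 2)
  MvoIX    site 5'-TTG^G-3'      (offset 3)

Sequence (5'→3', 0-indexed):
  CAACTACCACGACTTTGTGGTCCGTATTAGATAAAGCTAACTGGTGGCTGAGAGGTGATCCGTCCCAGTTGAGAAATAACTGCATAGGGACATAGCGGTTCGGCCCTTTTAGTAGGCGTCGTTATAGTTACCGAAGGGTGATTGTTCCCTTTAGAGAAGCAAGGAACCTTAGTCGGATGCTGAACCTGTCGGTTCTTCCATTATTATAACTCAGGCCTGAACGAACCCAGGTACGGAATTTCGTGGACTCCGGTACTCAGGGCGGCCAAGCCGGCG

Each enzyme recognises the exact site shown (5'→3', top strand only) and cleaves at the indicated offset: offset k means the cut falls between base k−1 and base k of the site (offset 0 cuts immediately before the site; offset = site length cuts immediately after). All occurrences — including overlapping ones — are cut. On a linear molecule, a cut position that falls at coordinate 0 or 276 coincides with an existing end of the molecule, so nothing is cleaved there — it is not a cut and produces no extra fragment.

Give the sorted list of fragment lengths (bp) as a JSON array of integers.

[276]

Scan for sites:
  FykVI (GTGACG, off=6): no sites
  IvoII (TATCGC, off=5): no sites
  KluI (GATGAAAA, off=2): no sites
  MvoIX (TTGG, off=3): no sites

All cut coordinates (distinct, sorted): ∅

Fragments:
  no cuts → one linear fragment of 276 bp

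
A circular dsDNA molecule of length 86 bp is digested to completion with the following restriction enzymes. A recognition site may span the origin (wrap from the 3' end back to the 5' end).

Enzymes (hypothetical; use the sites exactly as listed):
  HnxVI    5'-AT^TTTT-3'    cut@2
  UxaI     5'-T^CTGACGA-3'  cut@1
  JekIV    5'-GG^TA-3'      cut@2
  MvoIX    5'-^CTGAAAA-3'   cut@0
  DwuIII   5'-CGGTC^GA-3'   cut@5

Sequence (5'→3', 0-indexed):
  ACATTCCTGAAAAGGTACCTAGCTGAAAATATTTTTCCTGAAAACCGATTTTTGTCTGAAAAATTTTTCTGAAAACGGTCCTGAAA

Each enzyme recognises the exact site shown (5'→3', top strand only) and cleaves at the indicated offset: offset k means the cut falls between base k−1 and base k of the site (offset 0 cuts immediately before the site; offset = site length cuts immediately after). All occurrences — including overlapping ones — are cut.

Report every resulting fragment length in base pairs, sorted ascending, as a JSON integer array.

[4,5,6,7,9,9,10,12,12,12]

Per-enzyme occurrences:
  HnxVI (ATTTTT, off=2): starts [30, 47, 62] → cuts [32, 49, 64]
  UxaI (TCTGACGA, off=1): no sites
  JekIV (GGTA, off=2): starts [13] → cuts [15]
  MvoIX (CTGAAAA, off=0): starts [6, 22, 37, 55, 68, 80] → cuts [6, 22, 37, 55, 68, 80]
  DwuIII (CGGTCGA, off=5): no sites

Pooled cuts: [6, 15, 22, 32, 37, 49, 55, 64, 68, 80]

Fragment lengths:
  6→15: 9 bp
  15→22: 7 bp
  22→32: 10 bp
  32→37: 5 bp
  37→49: 12 bp
  49→55: 6 bp
  55→64: 9 bp
  64→68: 4 bp
  68→80: 12 bp
  80→6 (wrap): 86-80+6 = 12 bp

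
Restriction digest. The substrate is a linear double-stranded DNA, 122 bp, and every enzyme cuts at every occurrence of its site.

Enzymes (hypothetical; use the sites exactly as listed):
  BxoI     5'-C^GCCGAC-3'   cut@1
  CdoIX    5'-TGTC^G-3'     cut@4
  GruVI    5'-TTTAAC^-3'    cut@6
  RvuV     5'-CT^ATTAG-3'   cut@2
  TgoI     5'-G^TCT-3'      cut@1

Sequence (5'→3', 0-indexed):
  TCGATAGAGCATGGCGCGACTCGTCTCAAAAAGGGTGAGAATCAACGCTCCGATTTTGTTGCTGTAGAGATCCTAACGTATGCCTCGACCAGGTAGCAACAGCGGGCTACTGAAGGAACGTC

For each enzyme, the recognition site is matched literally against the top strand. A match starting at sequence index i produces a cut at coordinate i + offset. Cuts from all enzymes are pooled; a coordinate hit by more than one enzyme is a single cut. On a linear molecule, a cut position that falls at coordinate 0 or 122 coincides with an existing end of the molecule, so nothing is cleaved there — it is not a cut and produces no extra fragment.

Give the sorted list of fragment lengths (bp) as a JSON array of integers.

[23,99]

Per-enzyme occurrences:
  BxoI (CGCCGAC, off=1): no sites
  CdoIX (TGTCG, off=4): no sites
  GruVI (TTTAAC, off=6): no sites
  RvuV (CTATTAG, off=2): no sites
  TgoI GTCT/1: at [22] ⇒ [23]

All cut coordinates (distinct, sorted): [23]

Fragment lengths:
  [0,23): 23 bp
  [23,122): 99 bp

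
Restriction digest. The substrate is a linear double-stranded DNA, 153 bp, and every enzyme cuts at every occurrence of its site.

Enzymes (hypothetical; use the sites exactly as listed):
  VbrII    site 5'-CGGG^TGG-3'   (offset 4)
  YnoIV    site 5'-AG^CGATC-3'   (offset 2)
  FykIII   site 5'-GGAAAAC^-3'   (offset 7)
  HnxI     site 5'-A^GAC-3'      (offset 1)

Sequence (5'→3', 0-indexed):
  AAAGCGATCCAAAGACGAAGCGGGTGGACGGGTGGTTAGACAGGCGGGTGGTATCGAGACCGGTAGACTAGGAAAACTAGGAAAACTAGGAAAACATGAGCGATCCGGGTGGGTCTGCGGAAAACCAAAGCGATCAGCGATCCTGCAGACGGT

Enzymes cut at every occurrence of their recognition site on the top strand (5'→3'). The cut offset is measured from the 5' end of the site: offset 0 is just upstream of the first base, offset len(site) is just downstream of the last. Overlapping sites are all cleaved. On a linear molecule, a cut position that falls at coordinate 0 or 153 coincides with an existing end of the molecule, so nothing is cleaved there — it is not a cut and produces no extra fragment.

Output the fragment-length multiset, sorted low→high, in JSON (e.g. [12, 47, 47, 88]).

Scan for sites:
  VbrII CGGGTGG/4: at [20, 28, 44, 105] ⇒ [24, 32, 48, 109]
  YnoIV AGCGATC/2: at [2, 98, 128, 135] ⇒ [4, 100, 130, 137]
  FykIII GGAAAAC/7: at [70, 79, 88, 118] ⇒ [77, 86, 95, 125]
  HnxI AGAC/1: at [12, 37, 56, 64, 146] ⇒ [13, 38, 57, 65, 147]

All cut coordinates (distinct, sorted): [4, 13, 24, 32, 38, 48, 57, 65, 77, 86, 95, 100, 109, 125, 130, 137, 147]

Fragment lengths:
  [0,4): 4 bp
  [4,13): 9 bp
  [13,24): 11 bp
  [24,32): 8 bp
  [32,38): 6 bp
  [38,48): 10 bp
  [48,57): 9 bp
  [57,65): 8 bp
  [65,77): 12 bp
  [77,86): 9 bp
  [86,95): 9 bp
  [95,100): 5 bp
  [100,109): 9 bp
  [109,125): 16 bp
  [125,130): 5 bp
  [130,137): 7 bp
  [137,147): 10 bp
  [147,153): 6 bp

[4,5,5,6,6,7,8,8,9,9,9,9,9,10,10,11,12,16]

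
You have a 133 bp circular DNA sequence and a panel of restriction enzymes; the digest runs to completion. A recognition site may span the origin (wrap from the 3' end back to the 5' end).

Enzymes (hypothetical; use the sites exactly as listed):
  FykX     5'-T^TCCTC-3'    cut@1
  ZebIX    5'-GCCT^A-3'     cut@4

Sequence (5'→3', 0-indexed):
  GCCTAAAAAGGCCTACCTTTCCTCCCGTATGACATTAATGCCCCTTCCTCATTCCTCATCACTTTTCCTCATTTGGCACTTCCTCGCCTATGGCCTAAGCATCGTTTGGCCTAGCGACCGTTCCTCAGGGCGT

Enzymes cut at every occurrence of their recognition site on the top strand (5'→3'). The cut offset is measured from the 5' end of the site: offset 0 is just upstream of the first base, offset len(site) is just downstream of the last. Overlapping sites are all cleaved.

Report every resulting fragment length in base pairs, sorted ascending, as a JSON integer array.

[5,7,7,9,9,10,13,15,16,16,26]

Per-enzyme occurrences:
  FykX TTCCTC/1: at [18, 44, 51, 64, 79, 120] ⇒ [19, 45, 52, 65, 80, 121]
  ZebIX GCCTA/4: at [0, 10, 85, 92, 108] ⇒ [4, 14, 89, 96, 112]

All cut coordinates (distinct, sorted): [4, 14, 19, 45, 52, 65, 80, 89, 96, 112, 121]

Fragment lengths:
  4→14: 10 bp
  14→19: 5 bp
  19→45: 26 bp
  45→52: 7 bp
  52→65: 13 bp
  65→80: 15 bp
  80→89: 9 bp
  89→96: 7 bp
  96→112: 16 bp
  112→121: 9 bp
  121→4 (wrap): 133-121+4 = 16 bp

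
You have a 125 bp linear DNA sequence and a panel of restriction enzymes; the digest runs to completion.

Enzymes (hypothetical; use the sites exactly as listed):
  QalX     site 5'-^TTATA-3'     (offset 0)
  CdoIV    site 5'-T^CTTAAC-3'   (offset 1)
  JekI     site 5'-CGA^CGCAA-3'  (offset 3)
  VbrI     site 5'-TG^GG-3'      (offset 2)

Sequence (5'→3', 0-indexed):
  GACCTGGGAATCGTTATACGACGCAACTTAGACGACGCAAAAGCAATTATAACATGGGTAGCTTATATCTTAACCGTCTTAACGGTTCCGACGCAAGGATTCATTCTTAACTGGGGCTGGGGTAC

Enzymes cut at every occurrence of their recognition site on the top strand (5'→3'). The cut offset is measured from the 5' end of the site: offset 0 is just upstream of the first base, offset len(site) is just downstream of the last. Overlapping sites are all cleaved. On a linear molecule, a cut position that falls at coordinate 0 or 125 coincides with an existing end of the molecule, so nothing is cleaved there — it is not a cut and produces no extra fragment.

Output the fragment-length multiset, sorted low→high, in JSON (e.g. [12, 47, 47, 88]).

Per-enzyme occurrences:
  QalX (TTATA, off=0): starts [13, 46, 62] → cuts [13, 46, 62]
  CdoIV (TCTTAAC, off=1): starts [67, 76, 104] → cuts [68, 77, 105]
  JekI (CGACGCAA, off=3): starts [18, 32, 88] → cuts [21, 35, 91]
  VbrI (TGGG, off=2): starts [4, 54, 111, 117] → cuts [6, 56, 113, 119]

Pooled cuts: [6, 13, 21, 35, 46, 56, 62, 68, 77, 91, 105, 113, 119]

Fragment lengths:
  [0,6): 6 bp
  [6,13): 7 bp
  [13,21): 8 bp
  [21,35): 14 bp
  [35,46): 11 bp
  [46,56): 10 bp
  [56,62): 6 bp
  [62,68): 6 bp
  [68,77): 9 bp
  [77,91): 14 bp
  [91,105): 14 bp
  [105,113): 8 bp
  [113,119): 6 bp
  [119,125): 6 bp

[6,6,6,6,6,7,8,8,9,10,11,14,14,14]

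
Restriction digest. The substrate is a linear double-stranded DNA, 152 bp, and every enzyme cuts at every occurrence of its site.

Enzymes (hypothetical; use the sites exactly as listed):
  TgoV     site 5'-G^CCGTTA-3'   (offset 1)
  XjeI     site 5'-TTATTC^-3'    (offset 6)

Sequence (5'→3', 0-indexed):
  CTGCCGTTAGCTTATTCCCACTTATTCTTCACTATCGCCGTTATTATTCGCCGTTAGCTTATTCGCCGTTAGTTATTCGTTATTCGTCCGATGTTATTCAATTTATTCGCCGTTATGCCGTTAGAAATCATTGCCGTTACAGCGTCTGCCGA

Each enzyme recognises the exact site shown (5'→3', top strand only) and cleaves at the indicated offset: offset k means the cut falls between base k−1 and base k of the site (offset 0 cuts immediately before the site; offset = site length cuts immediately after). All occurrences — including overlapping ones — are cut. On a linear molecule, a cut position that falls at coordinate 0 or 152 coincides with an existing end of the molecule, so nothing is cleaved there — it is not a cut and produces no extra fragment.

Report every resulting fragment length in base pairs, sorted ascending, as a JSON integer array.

[1,1,1,3,7,8,9,10,10,12,13,14,14,14,16,19]

Site scan:
  TgoV GCCGTTA/1: at [2, 36, 49, 64, 108, 116, 132] ⇒ [3, 37, 50, 65, 109, 117, 133]
  XjeI TTATTC/6: at [11, 21, 43, 58, 72, 79, 93, 102] ⇒ [17, 27, 49, 64, 78, 85, 99, 108]

Pooled cuts: [3, 17, 27, 37, 49, 50, 64, 65, 78, 85, 99, 108, 109, 117, 133]

Fragment lengths:
  [0,3): 3 bp
  [3,17): 14 bp
  [17,27): 10 bp
  [27,37): 10 bp
  [37,49): 12 bp
  [49,50): 1 bp
  [50,64): 14 bp
  [64,65): 1 bp
  [65,78): 13 bp
  [78,85): 7 bp
  [85,99): 14 bp
  [99,108): 9 bp
  [108,109): 1 bp
  [109,117): 8 bp
  [117,133): 16 bp
  [133,152): 19 bp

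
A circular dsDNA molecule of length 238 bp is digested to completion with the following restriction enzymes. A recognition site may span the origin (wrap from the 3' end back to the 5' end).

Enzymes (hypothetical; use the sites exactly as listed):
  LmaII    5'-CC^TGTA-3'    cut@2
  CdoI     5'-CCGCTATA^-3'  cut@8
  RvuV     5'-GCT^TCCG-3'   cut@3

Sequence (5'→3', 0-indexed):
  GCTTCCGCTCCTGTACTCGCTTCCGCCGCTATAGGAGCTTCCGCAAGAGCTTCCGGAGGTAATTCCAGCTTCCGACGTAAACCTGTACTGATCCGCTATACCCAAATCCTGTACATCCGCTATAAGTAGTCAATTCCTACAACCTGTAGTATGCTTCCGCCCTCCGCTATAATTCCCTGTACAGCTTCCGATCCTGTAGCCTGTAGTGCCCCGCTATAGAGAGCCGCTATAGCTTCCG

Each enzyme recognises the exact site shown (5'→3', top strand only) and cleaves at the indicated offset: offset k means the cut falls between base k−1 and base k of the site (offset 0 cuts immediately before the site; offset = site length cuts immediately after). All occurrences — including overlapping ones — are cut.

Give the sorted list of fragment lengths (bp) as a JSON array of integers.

[3,6,6,7,7,8,8,9,9,10,11,12,12,13,13,15,16,17,17,19,20]

Scan for sites:
  LmaII CCTGTA/2: at [9, 81, 107, 142, 175, 192, 199] ⇒ [11, 83, 109, 144, 177, 194, 201]
  CdoI CCGCTATA/8: at [25, 92, 116, 163, 210, 223] ⇒ [33, 100, 124, 171, 218, 231]
  RvuV GCTTCCG/3: at [0, 18, 36, 48, 67, 152, 183, 231] ⇒ [3, 21, 39, 51, 70, 155, 186, 234]

Pooled cuts: [3, 11, 21, 33, 39, 51, 70, 83, 100, 109, 124, 144, 155, 171, 177, 186, 194, 201, 218, 231, 234]

Fragment lengths:
  3→11: 8 bp
  11→21: 10 bp
  21→33: 12 bp
  33→39: 6 bp
  39→51: 12 bp
  51→70: 19 bp
  70→83: 13 bp
  83→100: 17 bp
  100→109: 9 bp
  109→124: 15 bp
  124→144: 20 bp
  144→155: 11 bp
  155→171: 16 bp
  171→177: 6 bp
  177→186: 9 bp
  186→194: 8 bp
  194→201: 7 bp
  201→218: 17 bp
  218→231: 13 bp
  231→234: 3 bp
  234→3 (wrap): 238-234+3 = 7 bp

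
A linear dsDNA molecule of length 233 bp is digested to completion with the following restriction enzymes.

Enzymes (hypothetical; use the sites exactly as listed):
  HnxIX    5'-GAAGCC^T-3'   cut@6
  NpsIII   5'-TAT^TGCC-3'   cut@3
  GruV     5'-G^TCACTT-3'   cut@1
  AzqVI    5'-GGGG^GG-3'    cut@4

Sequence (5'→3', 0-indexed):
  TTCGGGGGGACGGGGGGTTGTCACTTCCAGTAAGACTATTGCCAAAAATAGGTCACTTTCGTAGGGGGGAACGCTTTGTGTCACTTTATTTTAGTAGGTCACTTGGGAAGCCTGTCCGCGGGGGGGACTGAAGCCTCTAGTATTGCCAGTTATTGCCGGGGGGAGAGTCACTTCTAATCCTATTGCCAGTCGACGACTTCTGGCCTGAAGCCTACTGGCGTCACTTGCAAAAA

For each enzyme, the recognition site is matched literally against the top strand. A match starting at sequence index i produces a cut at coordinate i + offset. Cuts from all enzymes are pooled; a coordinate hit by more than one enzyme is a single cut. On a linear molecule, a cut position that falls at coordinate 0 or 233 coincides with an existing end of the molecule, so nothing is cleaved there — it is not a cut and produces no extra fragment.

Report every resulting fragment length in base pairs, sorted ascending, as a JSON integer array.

Scan for sites:
  HnxIX (GAAGCCT, off=6): starts [106, 129, 206] → cuts [112, 135, 212]
  NpsIII (TATTGCC, off=3): starts [36, 140, 150, 180] → cuts [39, 143, 153, 183]
  GruV (GTCACTT, off=1): starts [19, 51, 79, 97, 166, 219] → cuts [20, 52, 80, 98, 167, 220]
  AzqVI (GGGGGG, off=4): starts [3, 11, 63, 119, 120, 157] → cuts [7, 15, 67, 123, 124, 161]

All cut coordinates (distinct, sorted): [7, 15, 20, 39, 52, 67, 80, 98, 112, 123, 124, 135, 143, 153, 161, 167, 183, 212, 220]

Fragment lengths:
  [0,7): 7 bp
  [7,15): 8 bp
  [15,20): 5 bp
  [20,39): 19 bp
  [39,52): 13 bp
  [52,67): 15 bp
  [67,80): 13 bp
  [80,98): 18 bp
  [98,112): 14 bp
  [112,123): 11 bp
  [123,124): 1 bp
  [124,135): 11 bp
  [135,143): 8 bp
  [143,153): 10 bp
  [153,161): 8 bp
  [161,167): 6 bp
  [167,183): 16 bp
  [183,212): 29 bp
  [212,220): 8 bp
  [220,233): 13 bp

[1,5,6,7,8,8,8,8,10,11,11,13,13,13,14,15,16,18,19,29]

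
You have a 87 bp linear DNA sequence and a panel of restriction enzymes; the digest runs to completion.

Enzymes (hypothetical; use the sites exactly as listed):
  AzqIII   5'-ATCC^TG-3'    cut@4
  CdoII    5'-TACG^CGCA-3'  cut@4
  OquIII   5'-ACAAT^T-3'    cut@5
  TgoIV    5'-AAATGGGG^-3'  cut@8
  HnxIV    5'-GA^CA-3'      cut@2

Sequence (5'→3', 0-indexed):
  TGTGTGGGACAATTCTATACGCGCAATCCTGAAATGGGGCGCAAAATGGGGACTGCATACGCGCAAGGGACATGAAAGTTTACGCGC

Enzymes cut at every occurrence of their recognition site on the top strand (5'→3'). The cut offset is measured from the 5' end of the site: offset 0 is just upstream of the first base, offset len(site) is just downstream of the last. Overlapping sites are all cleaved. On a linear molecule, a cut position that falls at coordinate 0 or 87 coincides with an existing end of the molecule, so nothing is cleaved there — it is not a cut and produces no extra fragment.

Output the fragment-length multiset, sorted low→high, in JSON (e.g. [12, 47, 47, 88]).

Site scan:
  AzqIII (ATCCTG, off=4): starts [25] → cuts [29]
  CdoII (TACGCGCA, off=4): starts [17, 57] → cuts [21, 61]
  OquIII (ACAATT, off=5): starts [8] → cuts [13]
  TgoIV (AAATGGGG, off=8): starts [31, 43] → cuts [39, 51]
  HnxIV (GACA, off=2): starts [7, 68] → cuts [9, 70]

Pooled cuts: [9, 13, 21, 29, 39, 51, 61, 70]

Fragments:
  [0,9): 9 bp
  [9,13): 4 bp
  [13,21): 8 bp
  [21,29): 8 bp
  [29,39): 10 bp
  [39,51): 12 bp
  [51,61): 10 bp
  [61,70): 9 bp
  [70,87): 17 bp

[4,8,8,9,9,10,10,12,17]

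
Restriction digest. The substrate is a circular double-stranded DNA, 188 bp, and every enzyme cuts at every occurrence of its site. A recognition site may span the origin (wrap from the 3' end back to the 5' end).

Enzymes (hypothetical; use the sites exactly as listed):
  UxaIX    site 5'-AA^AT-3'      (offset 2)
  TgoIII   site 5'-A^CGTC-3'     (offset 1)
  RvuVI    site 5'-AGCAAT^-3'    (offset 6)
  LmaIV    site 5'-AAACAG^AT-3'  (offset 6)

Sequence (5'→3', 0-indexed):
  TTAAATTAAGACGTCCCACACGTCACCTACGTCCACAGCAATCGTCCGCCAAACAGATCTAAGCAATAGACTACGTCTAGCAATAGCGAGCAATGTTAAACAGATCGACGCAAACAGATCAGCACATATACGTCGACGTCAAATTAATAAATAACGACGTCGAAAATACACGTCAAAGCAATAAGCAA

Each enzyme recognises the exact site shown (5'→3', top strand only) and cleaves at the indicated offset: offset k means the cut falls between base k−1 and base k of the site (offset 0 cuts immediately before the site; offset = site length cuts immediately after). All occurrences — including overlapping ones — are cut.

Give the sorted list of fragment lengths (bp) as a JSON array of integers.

Site scan:
  UxaIX AAAT/2: at [2, 140, 148, 163] ⇒ [4, 142, 150, 165]
  TgoIII ACGTC/1: at [10, 19, 28, 72, 129, 135, 156, 169] ⇒ [11, 20, 29, 73, 130, 136, 157, 170]
  RvuVI AGCAAT/6: at [36, 61, 78, 88, 176, 183] ⇒ [1, 42, 67, 84, 94, 182]
  LmaIV AAACAGAT/6: at [50, 97, 111] ⇒ [56, 103, 117]

Pooled cuts: [1, 4, 11, 20, 29, 42, 56, 67, 73, 84, 94, 103, 117, 130, 136, 142, 150, 157, 165, 170, 182]

Fragments:
  1→4: 3 bp
  4→11: 7 bp
  11→20: 9 bp
  20→29: 9 bp
  29→42: 13 bp
  42→56: 14 bp
  56→67: 11 bp
  67→73: 6 bp
  73→84: 11 bp
  84→94: 10 bp
  94→103: 9 bp
  103→117: 14 bp
  117→130: 13 bp
  130→136: 6 bp
  136→142: 6 bp
  142→150: 8 bp
  150→157: 7 bp
  157→165: 8 bp
  165→170: 5 bp
  170→182: 12 bp
  182→1 (wrap): 188-182+1 = 7 bp

[3,5,6,6,6,7,7,7,8,8,9,9,9,10,11,11,12,13,13,14,14]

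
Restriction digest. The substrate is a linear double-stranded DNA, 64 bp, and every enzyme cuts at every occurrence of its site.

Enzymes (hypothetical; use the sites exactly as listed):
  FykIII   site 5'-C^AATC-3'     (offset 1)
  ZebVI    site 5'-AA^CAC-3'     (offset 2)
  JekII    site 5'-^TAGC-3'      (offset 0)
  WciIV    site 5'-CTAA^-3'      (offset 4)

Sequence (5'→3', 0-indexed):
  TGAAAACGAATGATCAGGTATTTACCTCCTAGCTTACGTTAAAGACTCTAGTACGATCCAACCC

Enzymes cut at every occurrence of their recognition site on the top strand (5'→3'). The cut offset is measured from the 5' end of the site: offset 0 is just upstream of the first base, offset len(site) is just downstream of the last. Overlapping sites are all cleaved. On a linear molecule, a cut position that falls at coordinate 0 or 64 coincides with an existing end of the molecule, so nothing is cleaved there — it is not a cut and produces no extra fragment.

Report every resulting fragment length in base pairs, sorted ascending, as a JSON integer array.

Scan for sites:
  FykIII (CAATC, off=1): no sites
  ZebVI (AACAC, off=2): no sites
  JekII (TAGC, off=0): starts [29] → cuts [29]
  WciIV (CTAA, off=4): no sites

Pooled cuts: [29]

Fragment lengths:
  [0,29): 29 bp
  [29,64): 35 bp

[29,35]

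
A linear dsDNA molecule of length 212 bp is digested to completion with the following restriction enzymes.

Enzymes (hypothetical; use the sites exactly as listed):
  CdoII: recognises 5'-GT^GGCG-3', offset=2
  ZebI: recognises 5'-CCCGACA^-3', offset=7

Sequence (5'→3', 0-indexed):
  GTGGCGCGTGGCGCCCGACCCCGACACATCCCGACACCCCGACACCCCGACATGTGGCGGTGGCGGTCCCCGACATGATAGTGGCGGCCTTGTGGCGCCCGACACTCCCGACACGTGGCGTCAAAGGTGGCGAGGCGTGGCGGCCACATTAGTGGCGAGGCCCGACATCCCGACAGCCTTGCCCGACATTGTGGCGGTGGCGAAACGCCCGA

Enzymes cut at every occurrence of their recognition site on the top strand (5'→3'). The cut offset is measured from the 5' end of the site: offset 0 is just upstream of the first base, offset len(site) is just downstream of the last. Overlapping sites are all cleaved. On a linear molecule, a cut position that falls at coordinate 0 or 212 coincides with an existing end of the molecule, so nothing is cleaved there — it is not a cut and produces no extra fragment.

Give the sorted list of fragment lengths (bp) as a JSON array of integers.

[2,3,3,4,6,6,7,7,8,8,8,9,10,10,11,11,12,13,14,14,14,15,17]

Per-enzyme occurrences:
  CdoII GTGGCG/2: at [0, 7, 53, 59, 80, 91, 114, 126, 136, 151, 190, 196] ⇒ [2, 9, 55, 61, 82, 93, 116, 128, 138, 153, 192, 198]
  ZebI CCCGACA/7: at [19, 29, 37, 45, 68, 97, 106, 160, 168, 181] ⇒ [26, 36, 44, 52, 75, 104, 113, 167, 175, 188]

Pooled cuts: [2, 9, 26, 36, 44, 52, 55, 61, 75, 82, 93, 104, 113, 116, 128, 138, 153, 167, 175, 188, 192, 198]

Fragment lengths:
  [0,2): 2 bp
  [2,9): 7 bp
  [9,26): 17 bp
  [26,36): 10 bp
  [36,44): 8 bp
  [44,52): 8 bp
  [52,55): 3 bp
  [55,61): 6 bp
  [61,75): 14 bp
  [75,82): 7 bp
  [82,93): 11 bp
  [93,104): 11 bp
  [104,113): 9 bp
  [113,116): 3 bp
  [116,128): 12 bp
  [128,138): 10 bp
  [138,153): 15 bp
  [153,167): 14 bp
  [167,175): 8 bp
  [175,188): 13 bp
  [188,192): 4 bp
  [192,198): 6 bp
  [198,212): 14 bp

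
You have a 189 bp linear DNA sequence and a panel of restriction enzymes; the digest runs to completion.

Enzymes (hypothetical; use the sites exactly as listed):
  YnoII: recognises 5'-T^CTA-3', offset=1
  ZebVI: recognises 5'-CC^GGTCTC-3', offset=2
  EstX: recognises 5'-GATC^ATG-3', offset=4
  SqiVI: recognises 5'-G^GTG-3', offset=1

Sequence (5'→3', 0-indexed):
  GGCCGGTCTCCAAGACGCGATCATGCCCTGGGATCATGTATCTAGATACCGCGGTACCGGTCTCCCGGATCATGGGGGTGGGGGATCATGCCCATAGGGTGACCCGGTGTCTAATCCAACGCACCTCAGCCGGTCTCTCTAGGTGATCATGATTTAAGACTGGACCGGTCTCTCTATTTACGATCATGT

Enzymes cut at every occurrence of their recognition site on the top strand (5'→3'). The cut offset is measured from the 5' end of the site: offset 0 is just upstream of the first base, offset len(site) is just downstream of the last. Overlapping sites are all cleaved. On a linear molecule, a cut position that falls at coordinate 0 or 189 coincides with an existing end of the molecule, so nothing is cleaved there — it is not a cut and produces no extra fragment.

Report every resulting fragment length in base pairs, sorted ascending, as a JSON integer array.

[4,4,4,4,6,6,6,7,7,8,10,11,12,13,13,17,18,18,21]

Scan for sites:
  YnoII TCTA/1: at [40, 109, 137, 172] ⇒ [41, 110, 138, 173]
  ZebVI CCGGTCTC/2: at [2, 56, 129, 164] ⇒ [4, 58, 131, 166]
  EstX GATCATG/4: at [18, 31, 67, 83, 144, 181] ⇒ [22, 35, 71, 87, 148, 185]
  SqiVI GGTG/1: at [76, 97, 105, 141] ⇒ [77, 98, 106, 142]

All cut coordinates (distinct, sorted): [4, 22, 35, 41, 58, 71, 77, 87, 98, 106, 110, 131, 138, 142, 148, 166, 173, 185]

Fragments:
  [0,4): 4 bp
  [4,22): 18 bp
  [22,35): 13 bp
  [35,41): 6 bp
  [41,58): 17 bp
  [58,71): 13 bp
  [71,77): 6 bp
  [77,87): 10 bp
  [87,98): 11 bp
  [98,106): 8 bp
  [106,110): 4 bp
  [110,131): 21 bp
  [131,138): 7 bp
  [138,142): 4 bp
  [142,148): 6 bp
  [148,166): 18 bp
  [166,173): 7 bp
  [173,185): 12 bp
  [185,189): 4 bp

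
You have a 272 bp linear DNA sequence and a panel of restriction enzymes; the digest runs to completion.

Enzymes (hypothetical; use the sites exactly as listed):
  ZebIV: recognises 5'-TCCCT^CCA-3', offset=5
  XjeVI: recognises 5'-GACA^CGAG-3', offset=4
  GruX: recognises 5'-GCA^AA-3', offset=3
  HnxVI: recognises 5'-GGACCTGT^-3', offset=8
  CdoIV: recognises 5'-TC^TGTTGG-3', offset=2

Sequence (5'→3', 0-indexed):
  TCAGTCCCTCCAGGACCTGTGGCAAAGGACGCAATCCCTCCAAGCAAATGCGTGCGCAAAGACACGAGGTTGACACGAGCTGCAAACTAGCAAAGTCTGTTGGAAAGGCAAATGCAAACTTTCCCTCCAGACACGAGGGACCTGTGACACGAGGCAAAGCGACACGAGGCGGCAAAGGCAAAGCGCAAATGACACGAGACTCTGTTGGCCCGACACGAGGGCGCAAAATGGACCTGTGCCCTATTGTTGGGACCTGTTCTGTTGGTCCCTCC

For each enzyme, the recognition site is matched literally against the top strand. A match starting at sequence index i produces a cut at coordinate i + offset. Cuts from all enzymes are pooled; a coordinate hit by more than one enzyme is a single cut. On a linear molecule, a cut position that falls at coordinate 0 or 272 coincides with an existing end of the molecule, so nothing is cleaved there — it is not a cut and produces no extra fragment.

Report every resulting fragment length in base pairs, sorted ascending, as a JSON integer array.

[2,4,4,5,6,6,6,7,7,7,7,7,8,8,8,9,9,10,10,10,11,11,12,12,12,13,13,13,15,20]

Site scan:
  ZebIV TCCCTCCA/5: at [4, 34, 121] ⇒ [9, 39, 126]
  XjeVI GACACGAG/4: at [60, 71, 129, 145, 160, 190, 211] ⇒ [64, 75, 133, 149, 164, 194, 215]
  GruX GCAAA/3: at [21, 43, 55, 81, 89, 107, 113, 153, 171, 177, 184, 222] ⇒ [24, 46, 58, 84, 92, 110, 116, 156, 174, 180, 187, 225]
  HnxVI GGACCTGT/8: at [12, 137, 229, 249] ⇒ [20, 145, 237, 257]
  CdoIV TCTGTTGG/2: at [95, 200, 257] ⇒ [97, 202, 259]

Pooled cuts: [9, 20, 24, 39, 46, 58, 64, 75, 84, 92, 97, 110, 116, 126, 133, 145, 149, 156, 164, 174, 180, 187, 194, 202, 215, 225, 237, 257, 259]

Fragment lengths:
  [0,9): 9 bp
  [9,20): 11 bp
  [20,24): 4 bp
  [24,39): 15 bp
  [39,46): 7 bp
  [46,58): 12 bp
  [58,64): 6 bp
  [64,75): 11 bp
  [75,84): 9 bp
  [84,92): 8 bp
  [92,97): 5 bp
  [97,110): 13 bp
  [110,116): 6 bp
  [116,126): 10 bp
  [126,133): 7 bp
  [133,145): 12 bp
  [145,149): 4 bp
  [149,156): 7 bp
  [156,164): 8 bp
  [164,174): 10 bp
  [174,180): 6 bp
  [180,187): 7 bp
  [187,194): 7 bp
  [194,202): 8 bp
  [202,215): 13 bp
  [215,225): 10 bp
  [225,237): 12 bp
  [237,257): 20 bp
  [257,259): 2 bp
  [259,272): 13 bp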